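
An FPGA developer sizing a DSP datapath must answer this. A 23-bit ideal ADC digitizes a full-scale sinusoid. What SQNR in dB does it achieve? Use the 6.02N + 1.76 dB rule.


Theoretical SNR for a full-scale sinusoid:
SNR = 6.02 * N + 1.76
    = 6.02 * 23 + 1.76
    = 138.46 + 1.76
    = 140.22 dB

140.22 dB


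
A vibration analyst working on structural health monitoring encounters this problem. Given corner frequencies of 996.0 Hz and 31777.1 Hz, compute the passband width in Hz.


Bandwidth is the difference of -3dB frequencies:
BW = f_high - f_low
   = 31777.1 - 996.0
   = 30781.1 Hz

30781.1 Hz


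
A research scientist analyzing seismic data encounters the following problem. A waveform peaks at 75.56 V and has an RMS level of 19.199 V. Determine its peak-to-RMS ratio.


Crest factor is the ratio of peak to RMS:
CF = V_peak / V_rms
   = 75.56 / 19.199
   = 3.9356

3.9356


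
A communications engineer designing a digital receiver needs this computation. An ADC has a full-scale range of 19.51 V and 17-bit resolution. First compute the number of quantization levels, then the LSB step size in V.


Step 1 — number of quantization levels:
L = 2^N = 2^17 = 131072

Step 2 — LSB step size:
delta = Vfs / L
      = 19.51 / 131072
      = 0.00014885 V

Levels = 131072; step size = 0.00014885 V


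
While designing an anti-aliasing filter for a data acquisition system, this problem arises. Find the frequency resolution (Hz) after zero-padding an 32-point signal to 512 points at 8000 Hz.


Frequency resolution after zero-padding:
N_padded = 32 * 16 = 512
df = fs / N_padded
   = 8000 / 512
   = 15.625 Hz

15.625 Hz


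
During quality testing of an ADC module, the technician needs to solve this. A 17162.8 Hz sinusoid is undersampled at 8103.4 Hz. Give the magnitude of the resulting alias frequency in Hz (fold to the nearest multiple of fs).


Compute the nearest integer multiple of fs to the signal:
n = round(17162.8 / 8103.4) = 2
f_alias = |17162.8 - 2 * 8103.4|
        = |17162.8 - 16206.8|
        = 956.0 Hz

956.0


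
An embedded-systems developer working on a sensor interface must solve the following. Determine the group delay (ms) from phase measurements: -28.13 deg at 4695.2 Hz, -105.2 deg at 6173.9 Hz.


Group delay from phase difference:
tau = -d(phi)/d(omega)
d(phi) = -77.07 deg = -1.345125 rad
d(omega) = 2*pi*(6173.9 - 4695.2) = 9290.9461 rad/s
tau = -(-1.345125) / 9290.9461
    = 0.1448 ms

0.1448 ms


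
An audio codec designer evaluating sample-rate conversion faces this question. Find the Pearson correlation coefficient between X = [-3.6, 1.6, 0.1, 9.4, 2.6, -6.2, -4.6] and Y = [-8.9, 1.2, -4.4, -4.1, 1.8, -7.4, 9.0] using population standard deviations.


Pearson correlation coefficient (population):
r = cov(X,Y) / (std(X) * std(Y))
Mean X = -0.1, Mean Y = -1.8286
Cov(X,Y) = 0.408571
Std(X) = 4.930662, Std(Y) = 5.762121
r = 0.0144

0.0144


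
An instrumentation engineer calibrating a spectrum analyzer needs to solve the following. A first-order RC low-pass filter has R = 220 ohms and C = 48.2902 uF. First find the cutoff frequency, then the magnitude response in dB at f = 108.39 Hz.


Step 1 — cutoff frequency:
fc = 1 / (2*pi*R*C)
C = 48.2902 uF = 4.82902e-05 F
fc = 1 / (2*pi*220*4.82902e-05)
   = 14.9809 Hz

Step 2 — magnitude at f = 108.39 Hz:
|H(f)| = 1 / sqrt(1 + (f/fc)^2)
f/fc = 108.39 / 14.9809 = 7.235213
|H| = 1 / sqrt(1 + 52.348307) = 0.1369114
|H|_dB = 20*log10(0.1369114) = -17.27 dB

fc = 14.9809 Hz; |H(108.39 Hz)| = -17.27 dB


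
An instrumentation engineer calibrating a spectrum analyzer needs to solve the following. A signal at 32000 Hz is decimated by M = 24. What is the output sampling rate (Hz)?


Decimation reduces the sample rate:
fs_out = fs_in / M
       = 32000 / 24
       = 1333.3333 Hz

1333.3333 Hz


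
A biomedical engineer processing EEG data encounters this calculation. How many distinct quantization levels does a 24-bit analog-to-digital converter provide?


Number of quantization levels = 2^N
= 2^24
= 16777216

16777216


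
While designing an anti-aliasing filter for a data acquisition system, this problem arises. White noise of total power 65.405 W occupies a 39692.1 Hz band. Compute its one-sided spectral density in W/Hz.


Power spectral density:
PSD = P / BW
    = 65.405 / 39692.1
    = 0.00164781 W/Hz

0.00164781 W/Hz


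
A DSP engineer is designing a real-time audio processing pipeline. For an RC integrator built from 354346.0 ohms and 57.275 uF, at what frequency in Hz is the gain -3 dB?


Cutoff frequency of a first-order RC filter:
fc = 1 / (2 * pi * R * C)
C = 57.275 uF = 5.7275e-05 F
fc = 1 / (2 * pi * 354346.0 * 5.7275e-05)
   = 1 / 127.51829604363
   = 0.007842 Hz

0.007842 Hz


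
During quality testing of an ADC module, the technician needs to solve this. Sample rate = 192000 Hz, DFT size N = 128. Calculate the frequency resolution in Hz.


DFT frequency resolution:
df = fs / N
   = 192000 / 128
   = 1500.0 Hz

1500.0 Hz


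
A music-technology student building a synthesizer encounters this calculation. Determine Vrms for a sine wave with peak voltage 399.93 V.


RMS voltage for a sinusoidal waveform:
V_rms = V_peak / sqrt(2)
      = 399.93 / 1.414214
      = 282.793 V

282.793 V


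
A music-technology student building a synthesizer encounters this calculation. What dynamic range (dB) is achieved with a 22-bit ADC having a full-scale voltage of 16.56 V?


Dynamic range from full-scale to LSB:
V_min = V_max / 2^bits = 16.56 / 2^22
DR = 20 * log10(V_max / V_min)
   = 20 * log10(2^22)
   = 20 * 22 * log10(2)
   = 132.45 dB

132.45 dB


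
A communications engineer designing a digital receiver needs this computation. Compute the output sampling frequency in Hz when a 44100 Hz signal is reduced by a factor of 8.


Decimation reduces the sample rate:
fs_out = fs_in / M
       = 44100 / 8
       = 5512.5 Hz

5512.5 Hz


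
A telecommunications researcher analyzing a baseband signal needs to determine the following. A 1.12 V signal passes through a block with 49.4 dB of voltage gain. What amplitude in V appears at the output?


Output voltage from dB gain:
V_out = V_in * 10^(gain_dB / 20)
      = 1.12 * 10^(49.4 / 20)
      = 1.12 * 295.120923
      = 330.5354 V

330.5354 V


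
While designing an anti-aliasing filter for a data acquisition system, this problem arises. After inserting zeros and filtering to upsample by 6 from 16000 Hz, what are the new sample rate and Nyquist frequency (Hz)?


Step 1 — output sample rate after interpolation by L:
fs_out = L * fs_in = 6 * 16000 = 96000 Hz

Step 2 — Nyquist frequency of the output stream:
f_Nyq = fs_out / 2 = 96000 / 2 = 48000.0 Hz

fs_out = 96000 Hz; f_Nyquist = 48000.0 Hz


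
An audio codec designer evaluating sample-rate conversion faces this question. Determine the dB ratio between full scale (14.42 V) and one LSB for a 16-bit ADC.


Dynamic range from full-scale to LSB:
V_min = V_max / 2^bits = 14.42 / 2^16
DR = 20 * log10(V_max / V_min)
   = 20 * log10(2^16)
   = 20 * 16 * log10(2)
   = 96.33 dB

96.33 dB


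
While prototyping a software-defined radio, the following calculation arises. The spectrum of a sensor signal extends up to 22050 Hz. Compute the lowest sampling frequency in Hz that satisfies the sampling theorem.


The Nyquist rate is twice the maximum frequency component.
fs_min = 2 * fmax
      = 2 * 22050
      = 44100 Hz

44100


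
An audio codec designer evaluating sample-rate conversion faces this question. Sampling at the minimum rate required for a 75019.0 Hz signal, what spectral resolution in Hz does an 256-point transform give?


Step 1 — Nyquist sampling rate:
fs = 2 * fmax = 2 * 75019.0 = 150038.0 Hz

Step 2 — DFT bin spacing:
df = fs / N = 150038.0 / 256 = 586.0859 Hz

586.0859 Hz


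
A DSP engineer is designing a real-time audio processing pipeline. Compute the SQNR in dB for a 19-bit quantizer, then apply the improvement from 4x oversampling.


Step 1 — baseline SQNR at Nyquist:
SQNR_base = 6.02*N + 1.76
          = 6.02*19 + 1.76
          = 116.14 dB

Step 2 — oversampling processing gain:
G = 10*log10(OSR) = 10*log10(4) = 6.02 dB

Step 3 — total:
SQNR_total = 116.14 + 6.02 = 122.16 dB

Base SQNR = 116.14 dB; oversampled SQNR = 122.16 dB


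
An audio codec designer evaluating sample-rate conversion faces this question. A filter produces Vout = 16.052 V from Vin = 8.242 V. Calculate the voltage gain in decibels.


Voltage gain in dB:
G = 20 * log10(Vout / Vin)
  = 20 * log10(16.052 / 8.242)
  = 20 * log10(1.947586)
  = 20 * 0.289497
  = 5.79 dB

5.79 dB


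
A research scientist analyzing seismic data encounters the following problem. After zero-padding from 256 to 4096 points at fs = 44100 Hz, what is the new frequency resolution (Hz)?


Frequency resolution after zero-padding:
N_padded = 256 * 16 = 4096
df = fs / N_padded
   = 44100 / 4096
   = 10.7666 Hz

10.7666 Hz


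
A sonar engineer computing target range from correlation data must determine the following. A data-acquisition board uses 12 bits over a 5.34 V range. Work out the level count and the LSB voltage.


Step 1 — number of quantization levels:
L = 2^N = 2^12 = 4096

Step 2 — LSB step size:
delta = Vfs / L
      = 5.34 / 4096
      = 0.00130371 V

Levels = 4096; step size = 0.00130371 V


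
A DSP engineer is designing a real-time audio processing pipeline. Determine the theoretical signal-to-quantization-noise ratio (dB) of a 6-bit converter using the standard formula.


Theoretical SNR for a full-scale sinusoid:
SNR = 6.02 * N + 1.76
    = 6.02 * 6 + 1.76
    = 36.12 + 1.76
    = 37.88 dB

37.88 dB


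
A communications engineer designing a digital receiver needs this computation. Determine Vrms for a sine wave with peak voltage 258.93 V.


RMS voltage for a sinusoidal waveform:
V_rms = V_peak / sqrt(2)
      = 258.93 / 1.414214
      = 183.091 V

183.091 V


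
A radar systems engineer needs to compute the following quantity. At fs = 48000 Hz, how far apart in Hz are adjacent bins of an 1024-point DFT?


DFT frequency resolution:
df = fs / N
   = 48000 / 1024
   = 46.875 Hz

46.875 Hz


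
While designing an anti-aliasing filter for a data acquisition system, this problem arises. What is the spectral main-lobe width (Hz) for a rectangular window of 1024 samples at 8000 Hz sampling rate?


Main lobe width for a rectangular window:
Width = 2 * fs / N
      = 2 * 8000 / 1024
      = 16000 / 1024
      = 15.625 Hz

15.625 Hz


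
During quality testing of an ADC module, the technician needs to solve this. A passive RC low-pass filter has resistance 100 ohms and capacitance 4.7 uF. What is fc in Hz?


Cutoff frequency of a first-order RC filter:
fc = 1 / (2 * pi * R * C)
C = 4.7 uF = 4.7e-06 F
fc = 1 / (2 * pi * 100 * 4.7e-06)
   = 1 / 0.0029530970943744
   = 338.627538 Hz

338.627538 Hz


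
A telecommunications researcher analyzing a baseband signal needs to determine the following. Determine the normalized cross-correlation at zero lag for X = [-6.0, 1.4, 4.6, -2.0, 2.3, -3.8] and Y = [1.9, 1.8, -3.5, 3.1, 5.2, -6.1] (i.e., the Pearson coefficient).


Pearson correlation coefficient (population):
r = cov(X,Y) / (std(X) * std(Y))
Mean X = -0.5833, Mean Y = 0.4
Cov(X,Y) = 0.893333
Std(X) = 3.669885, Std(Y) = 3.91578
r = 0.0622

0.0622


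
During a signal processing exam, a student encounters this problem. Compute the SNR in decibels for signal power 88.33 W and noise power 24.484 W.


SNR in decibels:
SNR = 10 * log10(Ps / Pn)
    = 10 * log10(88.33 / 24.484)
    = 10 * log10(3.6077)
    = 10 * 0.5572
    = 5.57 dB

5.57 dB


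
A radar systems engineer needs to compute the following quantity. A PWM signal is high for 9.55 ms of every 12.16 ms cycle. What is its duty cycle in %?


Duty cycle as a percentage:
DC = (t_on / T) * 100
   = (9.55 / 12.16) * 100
   = 0.785362 * 100
   = 78.54 %

78.54 %


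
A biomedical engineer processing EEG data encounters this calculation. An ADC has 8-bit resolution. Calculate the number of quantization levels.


Number of quantization levels = 2^N
= 2^8
= 256

256


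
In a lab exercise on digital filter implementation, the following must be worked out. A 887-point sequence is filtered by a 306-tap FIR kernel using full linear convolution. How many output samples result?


Linear convolution output length:
L = N + M - 1
  = 887 + 306 - 1
  = 1192 samples

1192


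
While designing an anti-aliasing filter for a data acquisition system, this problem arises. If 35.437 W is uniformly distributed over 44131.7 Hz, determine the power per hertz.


Power spectral density:
PSD = P / BW
    = 35.437 / 44131.7
    = 0.00080298 W/Hz

0.00080298 W/Hz


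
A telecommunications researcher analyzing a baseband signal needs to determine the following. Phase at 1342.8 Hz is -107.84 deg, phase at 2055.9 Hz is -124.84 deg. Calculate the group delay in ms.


Group delay from phase difference:
tau = -d(phi)/d(omega)
d(phi) = -17.0 deg = -0.296706 rad
d(omega) = 2*pi*(2055.9 - 1342.8) = 4480.5394 rad/s
tau = -(-0.296706) / 4480.5394
    = 0.0662 ms

0.0662 ms


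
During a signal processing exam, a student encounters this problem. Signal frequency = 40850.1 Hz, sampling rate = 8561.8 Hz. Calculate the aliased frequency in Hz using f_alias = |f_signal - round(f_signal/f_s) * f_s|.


Compute the nearest integer multiple of fs to the signal:
n = round(40850.1 / 8561.8) = 5
f_alias = |40850.1 - 5 * 8561.8|
        = |40850.1 - 42809.0|
        = 1958.9 Hz

1958.9


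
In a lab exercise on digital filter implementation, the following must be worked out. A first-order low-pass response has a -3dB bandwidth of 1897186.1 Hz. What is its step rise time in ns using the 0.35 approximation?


Rise time from bandwidth relationship:
tr = 0.35 / BW
   = 0.35 / 1897186.1
   = 1.844837467e-07 s
   = 184.4837 ns

184.4837 ns


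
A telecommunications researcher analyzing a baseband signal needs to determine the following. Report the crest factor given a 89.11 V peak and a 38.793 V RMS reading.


Crest factor is the ratio of peak to RMS:
CF = V_peak / V_rms
   = 89.11 / 38.793
   = 2.2971

2.2971


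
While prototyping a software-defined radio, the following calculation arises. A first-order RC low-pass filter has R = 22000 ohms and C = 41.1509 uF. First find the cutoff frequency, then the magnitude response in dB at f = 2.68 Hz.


Step 1 — cutoff frequency:
fc = 1 / (2*pi*R*C)
C = 41.1509 uF = 4.11509e-05 F
fc = 1 / (2*pi*22000*4.11509e-05)
   = 0.1758 Hz

Step 2 — magnitude at f = 2.68 Hz:
|H(f)| = 1 / sqrt(1 + (f/fc)^2)
f/fc = 2.68 / 0.1758 = 15.244596
|H| = 1 / sqrt(1 + 232.397707) = 0.0654563
|H|_dB = 20*log10(0.0654563) = -23.68 dB

fc = 0.1758 Hz; |H(2.68 Hz)| = -23.68 dB


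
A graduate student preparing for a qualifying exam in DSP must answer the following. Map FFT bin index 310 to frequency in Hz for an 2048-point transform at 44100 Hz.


Frequency of DFT bin k:
f_k = k * fs / N
    = 310 * 44100 / 2048
    = 13671000 / 2048
    = 6675.293 Hz

6675.293 Hz


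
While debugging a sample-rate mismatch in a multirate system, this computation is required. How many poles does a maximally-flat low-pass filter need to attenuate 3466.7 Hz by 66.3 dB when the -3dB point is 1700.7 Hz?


Butterworth filter order formula:
n = log10(10^(A/10) - 1) / (2 * log10(f_stop/f_pass))
10^(66.3/10) - 1 = 4265794.188
f_stop/f_pass = 3466.7 / 1700.7 = 2.0384
n = 10.7181 -> ceil = 11

11


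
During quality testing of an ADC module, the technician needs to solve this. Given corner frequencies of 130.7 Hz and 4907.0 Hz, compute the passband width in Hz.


Bandwidth is the difference of -3dB frequencies:
BW = f_high - f_low
   = 4907.0 - 130.7
   = 4776.3 Hz

4776.3 Hz


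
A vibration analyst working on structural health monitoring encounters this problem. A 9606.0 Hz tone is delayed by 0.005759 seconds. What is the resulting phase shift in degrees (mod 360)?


Phase shift from frequency and time delay:
phi = 360 * f * t_delay
    = 360 * 9606.0 * 0.005759
    = 19915.54 degrees
    mod 360 = 115.54 degrees

115.54 degrees


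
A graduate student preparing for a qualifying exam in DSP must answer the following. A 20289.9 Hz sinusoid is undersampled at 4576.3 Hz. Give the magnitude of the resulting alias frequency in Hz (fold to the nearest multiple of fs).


Compute the nearest integer multiple of fs to the signal:
n = round(20289.9 / 4576.3) = 4
f_alias = |20289.9 - 4 * 4576.3|
        = |20289.9 - 18305.2|
        = 1984.7 Hz

1984.7


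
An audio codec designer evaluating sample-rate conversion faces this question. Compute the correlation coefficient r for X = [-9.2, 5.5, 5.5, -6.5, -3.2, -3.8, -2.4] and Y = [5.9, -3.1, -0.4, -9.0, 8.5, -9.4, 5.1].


Pearson correlation coefficient (population):
r = cov(X,Y) / (std(X) * std(Y))
Mean X = -2.0143, Mean Y = -0.3429
Cov(X,Y) = -3.369184
Std(X) = 5.20204, Std(Y) = 6.669516
r = -0.0971

-0.0971


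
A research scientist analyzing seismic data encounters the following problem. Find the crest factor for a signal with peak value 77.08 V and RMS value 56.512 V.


Crest factor is the ratio of peak to RMS:
CF = V_peak / V_rms
   = 77.08 / 56.512
   = 1.364

1.364


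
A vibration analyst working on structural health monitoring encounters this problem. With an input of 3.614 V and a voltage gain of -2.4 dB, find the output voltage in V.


Output voltage from dB gain:
V_out = V_in * 10^(gain_dB / 20)
      = 3.614 * 10^(-2.4 / 20)
      = 3.614 * 0.758578
      = 2.7415 V

2.7415 V


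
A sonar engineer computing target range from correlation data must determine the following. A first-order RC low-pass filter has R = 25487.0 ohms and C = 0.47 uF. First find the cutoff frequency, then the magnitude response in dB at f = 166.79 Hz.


Step 1 — cutoff frequency:
fc = 1 / (2*pi*R*C)
C = 0.47 uF = 4.7e-07 F
fc = 1 / (2*pi*25487.0*4.7e-07)
   = 13.2863 Hz

Step 2 — magnitude at f = 166.79 Hz:
|H(f)| = 1 / sqrt(1 + (f/fc)^2)
f/fc = 166.79 / 13.2863 = 12.553533
|H| = 1 / sqrt(1 + 157.591191) = 0.0794073
|H|_dB = 20*log10(0.0794073) = -22.0 dB

fc = 13.2863 Hz; |H(166.79 Hz)| = -22.0 dB


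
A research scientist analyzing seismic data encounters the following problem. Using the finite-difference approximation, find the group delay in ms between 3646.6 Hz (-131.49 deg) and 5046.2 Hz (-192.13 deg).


Group delay from phase difference:
tau = -d(phi)/d(omega)
d(phi) = -60.64 deg = -1.058368 rad
d(omega) = 2*pi*(5046.2 - 3646.6) = 8793.9462 rad/s
tau = -(-1.058368) / 8793.9462
    = 0.1204 ms

0.1204 ms


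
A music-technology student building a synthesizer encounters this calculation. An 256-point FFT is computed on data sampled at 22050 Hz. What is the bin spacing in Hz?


DFT frequency resolution:
df = fs / N
   = 22050 / 256
   = 86.1328 Hz

86.1328 Hz


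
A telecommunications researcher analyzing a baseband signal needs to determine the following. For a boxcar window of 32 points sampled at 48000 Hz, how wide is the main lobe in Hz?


Main lobe width for a rectangular window:
Width = 2 * fs / N
      = 2 * 48000 / 32
      = 96000 / 32
      = 3000.0 Hz

3000.0 Hz


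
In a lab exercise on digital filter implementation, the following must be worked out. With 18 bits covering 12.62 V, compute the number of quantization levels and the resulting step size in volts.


Step 1 — number of quantization levels:
L = 2^N = 2^18 = 262144

Step 2 — LSB step size:
delta = Vfs / L
      = 12.62 / 262144
      = 4.814e-05 V

Levels = 262144; step size = 4.814e-05 V


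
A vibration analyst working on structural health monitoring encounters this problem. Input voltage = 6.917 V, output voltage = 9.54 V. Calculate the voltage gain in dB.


Voltage gain in dB:
G = 20 * log10(Vout / Vin)
  = 20 * log10(9.54 / 6.917)
  = 20 * log10(1.379211)
  = 20 * 0.139631
  = 2.79 dB

2.79 dB


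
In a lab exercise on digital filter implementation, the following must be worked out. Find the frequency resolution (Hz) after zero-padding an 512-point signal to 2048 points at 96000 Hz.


Frequency resolution after zero-padding:
N_padded = 512 * 4 = 2048
df = fs / N_padded
   = 96000 / 2048
   = 46.875 Hz

46.875 Hz


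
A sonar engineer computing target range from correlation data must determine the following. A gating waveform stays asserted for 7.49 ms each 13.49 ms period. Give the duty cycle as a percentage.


Duty cycle as a percentage:
DC = (t_on / T) * 100
   = (7.49 / 13.49) * 100
   = 0.555226 * 100
   = 55.52 %

55.52 %


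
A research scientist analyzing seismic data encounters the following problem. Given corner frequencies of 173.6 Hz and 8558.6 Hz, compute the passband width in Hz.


Bandwidth is the difference of -3dB frequencies:
BW = f_high - f_low
   = 8558.6 - 173.6
   = 8385.0 Hz

8385.0 Hz


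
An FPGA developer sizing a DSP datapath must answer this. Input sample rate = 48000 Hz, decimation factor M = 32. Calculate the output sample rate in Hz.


Decimation reduces the sample rate:
fs_out = fs_in / M
       = 48000 / 32
       = 1500.0 Hz

1500.0 Hz


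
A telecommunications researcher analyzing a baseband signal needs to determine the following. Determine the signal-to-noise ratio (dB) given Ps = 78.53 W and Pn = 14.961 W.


SNR in decibels:
SNR = 10 * log10(Ps / Pn)
    = 10 * log10(78.53 / 14.961)
    = 10 * log10(5.249)
    = 10 * 0.7201
    = 7.2 dB

7.2 dB


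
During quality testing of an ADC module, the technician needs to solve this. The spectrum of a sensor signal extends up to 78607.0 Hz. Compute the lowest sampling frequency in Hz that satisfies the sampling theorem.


The Nyquist rate is twice the maximum frequency component.
fs_min = 2 * fmax
      = 2 * 78607.0
      = 157214.0 Hz

157214.0


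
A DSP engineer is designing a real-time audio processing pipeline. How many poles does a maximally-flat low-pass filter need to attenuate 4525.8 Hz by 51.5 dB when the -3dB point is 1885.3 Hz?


Butterworth filter order formula:
n = log10(10^(A/10) - 1) / (2 * log10(f_stop/f_pass))
10^(51.5/10) - 1 = 141252.7545
f_stop/f_pass = 4525.8 / 1885.3 = 2.4006
n = 6.7707 -> ceil = 7

7


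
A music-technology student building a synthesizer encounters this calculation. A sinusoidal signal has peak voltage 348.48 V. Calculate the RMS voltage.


RMS voltage for a sinusoidal waveform:
V_rms = V_peak / sqrt(2)
      = 348.48 / 1.414214
      = 246.413 V

246.413 V


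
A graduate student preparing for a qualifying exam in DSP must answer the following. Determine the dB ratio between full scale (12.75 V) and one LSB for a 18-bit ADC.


Dynamic range from full-scale to LSB:
V_min = V_max / 2^bits = 12.75 / 2^18
DR = 20 * log10(V_max / V_min)
   = 20 * log10(2^18)
   = 20 * 18 * log10(2)
   = 108.37 dB

108.37 dB


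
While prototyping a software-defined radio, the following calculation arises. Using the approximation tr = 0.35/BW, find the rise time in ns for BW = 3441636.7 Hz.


Rise time from bandwidth relationship:
tr = 0.35 / BW
   = 0.35 / 3441636.7
   = 1.016958007e-07 s
   = 101.6958 ns

101.6958 ns


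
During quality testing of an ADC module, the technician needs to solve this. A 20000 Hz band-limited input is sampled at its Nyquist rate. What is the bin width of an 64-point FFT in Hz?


Step 1 — Nyquist sampling rate:
fs = 2 * fmax = 2 * 20000 = 40000 Hz

Step 2 — DFT bin spacing:
df = fs / N = 40000 / 64 = 625.0 Hz

625.0 Hz


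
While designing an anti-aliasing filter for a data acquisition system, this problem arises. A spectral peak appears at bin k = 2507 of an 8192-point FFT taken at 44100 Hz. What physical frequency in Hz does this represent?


Frequency of DFT bin k:
f_k = k * fs / N
    = 2507 * 44100 / 8192
    = 110558700 / 8192
    = 13495.935 Hz

13495.935 Hz


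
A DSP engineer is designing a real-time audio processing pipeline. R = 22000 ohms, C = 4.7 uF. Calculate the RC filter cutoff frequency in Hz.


Cutoff frequency of a first-order RC filter:
fc = 1 / (2 * pi * R * C)
C = 4.7 uF = 4.7e-06 F
fc = 1 / (2 * pi * 22000 * 4.7e-06)
   = 1 / 0.64968136076237
   = 1.539216 Hz

1.539216 Hz


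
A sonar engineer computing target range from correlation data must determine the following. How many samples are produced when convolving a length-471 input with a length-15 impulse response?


Linear convolution output length:
L = N + M - 1
  = 471 + 15 - 1
  = 485 samples

485


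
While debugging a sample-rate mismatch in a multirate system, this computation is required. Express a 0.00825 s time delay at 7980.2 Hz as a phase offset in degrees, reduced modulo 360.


Phase shift from frequency and time delay:
phi = 360 * f * t_delay
    = 360 * 7980.2 * 0.00825
    = 23701.19 degrees
    mod 360 = 301.19 degrees

301.19 degrees


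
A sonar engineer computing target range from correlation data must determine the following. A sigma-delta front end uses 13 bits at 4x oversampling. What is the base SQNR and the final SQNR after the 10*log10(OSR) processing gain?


Step 1 — baseline SQNR at Nyquist:
SQNR_base = 6.02*N + 1.76
          = 6.02*13 + 1.76
          = 80.02 dB

Step 2 — oversampling processing gain:
G = 10*log10(OSR) = 10*log10(4) = 6.02 dB

Step 3 — total:
SQNR_total = 80.02 + 6.02 = 86.04 dB

Base SQNR = 80.02 dB; oversampled SQNR = 86.04 dB


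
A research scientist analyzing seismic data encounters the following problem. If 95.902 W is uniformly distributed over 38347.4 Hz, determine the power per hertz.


Power spectral density:
PSD = P / BW
    = 95.902 / 38347.4
    = 0.00250087 W/Hz

0.00250087 W/Hz


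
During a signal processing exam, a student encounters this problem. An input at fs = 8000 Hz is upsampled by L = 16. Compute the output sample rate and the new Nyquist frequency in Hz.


Step 1 — output sample rate after interpolation by L:
fs_out = L * fs_in = 16 * 8000 = 128000 Hz

Step 2 — Nyquist frequency of the output stream:
f_Nyq = fs_out / 2 = 128000 / 2 = 64000.0 Hz

fs_out = 128000 Hz; f_Nyquist = 64000.0 Hz


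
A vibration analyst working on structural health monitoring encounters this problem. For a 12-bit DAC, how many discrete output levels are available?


Number of quantization levels = 2^N
= 2^12
= 4096

4096


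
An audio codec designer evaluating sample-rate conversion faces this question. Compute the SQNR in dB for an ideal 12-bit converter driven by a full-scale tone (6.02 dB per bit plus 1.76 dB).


Theoretical SNR for a full-scale sinusoid:
SNR = 6.02 * N + 1.76
    = 6.02 * 12 + 1.76
    = 72.24 + 1.76
    = 74.0 dB

74.0 dB


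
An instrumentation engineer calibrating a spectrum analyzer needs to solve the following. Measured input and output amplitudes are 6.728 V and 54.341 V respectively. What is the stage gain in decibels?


Voltage gain in dB:
G = 20 * log10(Vout / Vin)
  = 20 * log10(54.341 / 6.728)
  = 20 * log10(8.076843)
  = 20 * 0.907242
  = 18.14 dB

18.14 dB


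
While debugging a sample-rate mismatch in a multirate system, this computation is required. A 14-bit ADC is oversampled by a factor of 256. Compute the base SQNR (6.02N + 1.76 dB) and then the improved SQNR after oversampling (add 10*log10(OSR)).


Step 1 — baseline SQNR at Nyquist:
SQNR_base = 6.02*N + 1.76
          = 6.02*14 + 1.76
          = 86.04 dB

Step 2 — oversampling processing gain:
G = 10*log10(OSR) = 10*log10(256) = 24.08 dB

Step 3 — total:
SQNR_total = 86.04 + 24.08 = 110.12 dB

Base SQNR = 86.04 dB; oversampled SQNR = 110.12 dB


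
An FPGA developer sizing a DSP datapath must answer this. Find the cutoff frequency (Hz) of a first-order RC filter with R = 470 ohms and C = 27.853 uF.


Cutoff frequency of a first-order RC filter:
fc = 1 / (2 * pi * R * C)
C = 27.853 uF = 2.7853e-05 F
fc = 1 / (2 * pi * 470 * 2.7853e-05)
   = 1 / 0.08225261336961
   = 12.157668 Hz

12.157668 Hz


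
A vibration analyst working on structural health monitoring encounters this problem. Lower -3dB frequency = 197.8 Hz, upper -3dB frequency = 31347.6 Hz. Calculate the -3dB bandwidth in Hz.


Bandwidth is the difference of -3dB frequencies:
BW = f_high - f_low
   = 31347.6 - 197.8
   = 31149.8 Hz

31149.8 Hz


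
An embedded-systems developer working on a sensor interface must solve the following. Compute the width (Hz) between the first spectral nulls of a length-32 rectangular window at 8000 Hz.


Main lobe width for a rectangular window:
Width = 2 * fs / N
      = 2 * 8000 / 32
      = 16000 / 32
      = 500.0 Hz

500.0 Hz


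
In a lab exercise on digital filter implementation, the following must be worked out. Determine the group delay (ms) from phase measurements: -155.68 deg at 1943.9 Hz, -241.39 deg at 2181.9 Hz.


Group delay from phase difference:
tau = -d(phi)/d(omega)
d(phi) = -85.71 deg = -1.495922 rad
d(omega) = 2*pi*(2181.9 - 1943.9) = 1495.3981 rad/s
tau = -(-1.495922) / 1495.3981
    = 1.0004 ms

1.0004 ms


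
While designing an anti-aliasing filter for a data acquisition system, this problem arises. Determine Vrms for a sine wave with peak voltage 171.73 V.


RMS voltage for a sinusoidal waveform:
V_rms = V_peak / sqrt(2)
      = 171.73 / 1.414214
      = 121.431 V

121.431 V


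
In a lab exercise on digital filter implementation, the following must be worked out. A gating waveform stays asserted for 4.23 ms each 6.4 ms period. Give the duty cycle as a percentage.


Duty cycle as a percentage:
DC = (t_on / T) * 100
   = (4.23 / 6.4) * 100
   = 0.660938 * 100
   = 66.09 %

66.09 %


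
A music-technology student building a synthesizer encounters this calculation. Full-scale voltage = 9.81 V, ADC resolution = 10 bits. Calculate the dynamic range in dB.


Dynamic range from full-scale to LSB:
V_min = V_max / 2^bits = 9.81 / 2^10
DR = 20 * log10(V_max / V_min)
   = 20 * log10(2^10)
   = 20 * 10 * log10(2)
   = 60.21 dB

60.21 dB


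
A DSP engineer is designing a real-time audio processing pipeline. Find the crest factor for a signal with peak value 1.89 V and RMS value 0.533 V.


Crest factor is the ratio of peak to RMS:
CF = V_peak / V_rms
   = 1.89 / 0.533
   = 3.546

3.546


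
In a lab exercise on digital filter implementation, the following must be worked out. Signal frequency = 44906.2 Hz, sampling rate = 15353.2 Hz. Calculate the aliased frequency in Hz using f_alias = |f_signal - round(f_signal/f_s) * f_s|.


Compute the nearest integer multiple of fs to the signal:
n = round(44906.2 / 15353.2) = 3
f_alias = |44906.2 - 3 * 15353.2|
        = |44906.2 - 46059.6|
        = 1153.4 Hz

1153.4


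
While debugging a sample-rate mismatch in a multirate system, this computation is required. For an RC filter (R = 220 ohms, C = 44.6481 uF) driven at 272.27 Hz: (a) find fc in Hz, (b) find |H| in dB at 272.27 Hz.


Step 1 — cutoff frequency:
fc = 1 / (2*pi*R*C)
C = 44.6481 uF = 4.46481e-05 F
fc = 1 / (2*pi*220*4.46481e-05)
   = 16.203 Hz

Step 2 — magnitude at f = 272.27 Hz:
|H(f)| = 1 / sqrt(1 + (f/fc)^2)
f/fc = 272.27 / 16.203 = 16.803678
|H| = 1 / sqrt(1 + 282.363594) = 0.0594057
|H|_dB = 20*log10(0.0594057) = -24.52 dB

fc = 16.203 Hz; |H(272.27 Hz)| = -24.52 dB


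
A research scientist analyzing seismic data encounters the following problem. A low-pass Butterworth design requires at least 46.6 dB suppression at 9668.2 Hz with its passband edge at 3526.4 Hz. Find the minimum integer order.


Butterworth filter order formula:
n = log10(10^(A/10) - 1) / (2 * log10(f_stop/f_pass))
10^(46.6/10) - 1 = 45707.819
f_stop/f_pass = 9668.2 / 3526.4 = 2.7417
n = 5.3195 -> ceil = 6

6


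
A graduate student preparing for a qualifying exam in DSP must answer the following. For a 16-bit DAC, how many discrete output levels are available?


Number of quantization levels = 2^N
= 2^16
= 65536

65536


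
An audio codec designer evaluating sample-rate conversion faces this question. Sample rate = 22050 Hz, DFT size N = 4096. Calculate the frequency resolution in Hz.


DFT frequency resolution:
df = fs / N
   = 22050 / 4096
   = 5.3833 Hz

5.3833 Hz


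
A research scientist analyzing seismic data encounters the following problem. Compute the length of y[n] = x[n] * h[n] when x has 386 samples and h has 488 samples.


Linear convolution output length:
L = N + M - 1
  = 386 + 488 - 1
  = 873 samples

873


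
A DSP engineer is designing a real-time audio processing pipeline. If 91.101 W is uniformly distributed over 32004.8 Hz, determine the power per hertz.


Power spectral density:
PSD = P / BW
    = 91.101 / 32004.8
    = 0.00284648 W/Hz

0.00284648 W/Hz


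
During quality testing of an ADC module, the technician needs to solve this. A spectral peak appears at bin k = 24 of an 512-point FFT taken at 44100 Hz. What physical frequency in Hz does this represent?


Frequency of DFT bin k:
f_k = k * fs / N
    = 24 * 44100 / 512
    = 1058400 / 512
    = 2067.188 Hz

2067.188 Hz


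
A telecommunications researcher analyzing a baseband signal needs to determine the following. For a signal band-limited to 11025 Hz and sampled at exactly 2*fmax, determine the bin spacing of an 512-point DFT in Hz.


Step 1 — Nyquist sampling rate:
fs = 2 * fmax = 2 * 11025 = 22050 Hz

Step 2 — DFT bin spacing:
df = fs / N = 22050 / 512 = 43.0664 Hz

43.0664 Hz


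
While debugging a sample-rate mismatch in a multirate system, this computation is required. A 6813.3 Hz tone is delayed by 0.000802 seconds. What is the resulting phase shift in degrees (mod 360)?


Phase shift from frequency and time delay:
phi = 360 * f * t_delay
    = 360 * 6813.3 * 0.000802
    = 1967.14 degrees
    mod 360 = 167.14 degrees

167.14 degrees


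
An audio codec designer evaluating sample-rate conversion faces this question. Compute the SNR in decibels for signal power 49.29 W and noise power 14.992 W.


SNR in decibels:
SNR = 10 * log10(Ps / Pn)
    = 10 * log10(49.29 / 14.992)
    = 10 * log10(3.2878)
    = 10 * 0.5169
    = 5.17 dB

5.17 dB


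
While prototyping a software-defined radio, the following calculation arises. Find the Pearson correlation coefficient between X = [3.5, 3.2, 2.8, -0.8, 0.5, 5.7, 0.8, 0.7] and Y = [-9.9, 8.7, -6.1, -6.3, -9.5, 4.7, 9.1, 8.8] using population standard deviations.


Pearson correlation coefficient (population):
r = cov(X,Y) / (std(X) * std(Y))
Mean X = 2.05, Mean Y = -0.0625
Cov(X,Y) = 2.206875
Std(X) = 1.975475, Std(Y) = 8.086708
r = 0.1381

0.1381


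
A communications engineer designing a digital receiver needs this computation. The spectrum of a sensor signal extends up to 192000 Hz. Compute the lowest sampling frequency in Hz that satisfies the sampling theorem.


The Nyquist rate is twice the maximum frequency component.
fs_min = 2 * fmax
      = 2 * 192000
      = 384000 Hz

384000


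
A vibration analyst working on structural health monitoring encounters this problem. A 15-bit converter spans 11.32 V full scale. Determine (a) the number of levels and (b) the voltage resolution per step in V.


Step 1 — number of quantization levels:
L = 2^N = 2^15 = 32768

Step 2 — LSB step size:
delta = Vfs / L
      = 11.32 / 32768
      = 0.00034546 V

Levels = 32768; step size = 0.00034546 V


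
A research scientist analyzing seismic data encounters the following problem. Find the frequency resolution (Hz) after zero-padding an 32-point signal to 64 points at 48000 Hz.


Frequency resolution after zero-padding:
N_padded = 32 * 2 = 64
df = fs / N_padded
   = 48000 / 64
   = 750.0 Hz

750.0 Hz


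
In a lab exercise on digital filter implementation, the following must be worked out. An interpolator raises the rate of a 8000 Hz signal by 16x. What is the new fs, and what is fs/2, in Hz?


Step 1 — output sample rate after interpolation by L:
fs_out = L * fs_in = 16 * 8000 = 128000 Hz

Step 2 — Nyquist frequency of the output stream:
f_Nyq = fs_out / 2 = 128000 / 2 = 64000.0 Hz

fs_out = 128000 Hz; f_Nyquist = 64000.0 Hz


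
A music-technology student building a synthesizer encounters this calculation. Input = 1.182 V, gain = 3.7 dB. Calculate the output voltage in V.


Output voltage from dB gain:
V_out = V_in * 10^(gain_dB / 20)
      = 1.182 * 10^(3.7 / 20)
      = 1.182 * 1.531087
      = 1.8097 V

1.8097 V


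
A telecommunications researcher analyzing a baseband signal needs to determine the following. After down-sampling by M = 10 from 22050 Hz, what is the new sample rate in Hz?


Decimation reduces the sample rate:
fs_out = fs_in / M
       = 22050 / 10
       = 2205.0 Hz

2205.0 Hz


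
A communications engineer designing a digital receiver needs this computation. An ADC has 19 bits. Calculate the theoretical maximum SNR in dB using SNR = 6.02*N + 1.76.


Theoretical SNR for a full-scale sinusoid:
SNR = 6.02 * N + 1.76
    = 6.02 * 19 + 1.76
    = 114.38 + 1.76
    = 116.14 dB

116.14 dB


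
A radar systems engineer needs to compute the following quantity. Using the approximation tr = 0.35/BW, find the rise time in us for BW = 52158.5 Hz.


Rise time from bandwidth relationship:
tr = 0.35 / BW
   = 0.35 / 52158.5
   = 6.710315672e-06 s
   = 6.7103 us

6.7103 us


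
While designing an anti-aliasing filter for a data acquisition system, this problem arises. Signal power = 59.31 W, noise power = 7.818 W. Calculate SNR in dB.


SNR in decibels:
SNR = 10 * log10(Ps / Pn)
    = 10 * log10(59.31 / 7.818)
    = 10 * log10(7.5863)
    = 10 * 0.88
    = 8.8 dB

8.8 dB


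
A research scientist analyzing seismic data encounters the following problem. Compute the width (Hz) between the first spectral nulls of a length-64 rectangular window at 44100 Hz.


Main lobe width for a rectangular window:
Width = 2 * fs / N
      = 2 * 44100 / 64
      = 88200 / 64
      = 1378.125 Hz

1378.125 Hz


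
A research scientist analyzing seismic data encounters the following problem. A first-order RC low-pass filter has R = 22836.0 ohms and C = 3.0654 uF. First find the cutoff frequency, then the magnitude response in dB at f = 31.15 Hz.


Step 1 — cutoff frequency:
fc = 1 / (2*pi*R*C)
C = 3.0654 uF = 3.0654e-06 F
fc = 1 / (2*pi*22836.0*3.0654e-06)
   = 2.27359 Hz

Step 2 — magnitude at f = 31.15 Hz:
|H(f)| = 1 / sqrt(1 + (f/fc)^2)
f/fc = 31.15 / 2.27359 = 13.700799
|H| = 1 / sqrt(1 + 187.711893) = 0.0727948
|H|_dB = 20*log10(0.0727948) = -22.76 dB

fc = 2.27359 Hz; |H(31.15 Hz)| = -22.76 dB


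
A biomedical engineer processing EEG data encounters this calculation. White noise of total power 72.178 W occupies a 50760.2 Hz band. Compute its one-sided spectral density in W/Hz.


Power spectral density:
PSD = P / BW
    = 72.178 / 50760.2
    = 0.00142194 W/Hz

0.00142194 W/Hz


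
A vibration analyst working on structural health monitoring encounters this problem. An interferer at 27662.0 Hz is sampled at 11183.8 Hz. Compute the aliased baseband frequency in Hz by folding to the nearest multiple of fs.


Compute the nearest integer multiple of fs to the signal:
n = round(27662.0 / 11183.8) = 2
f_alias = |27662.0 - 2 * 11183.8|
        = |27662.0 - 22367.6|
        = 5294.4 Hz

5294.4


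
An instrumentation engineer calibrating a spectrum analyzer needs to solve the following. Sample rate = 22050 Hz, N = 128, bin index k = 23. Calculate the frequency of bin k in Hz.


Frequency of DFT bin k:
f_k = k * fs / N
    = 23 * 22050 / 128
    = 507150 / 128
    = 3962.109 Hz

3962.109 Hz


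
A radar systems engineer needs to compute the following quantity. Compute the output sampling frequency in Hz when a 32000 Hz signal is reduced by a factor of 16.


Decimation reduces the sample rate:
fs_out = fs_in / M
       = 32000 / 16
       = 2000.0 Hz

2000.0 Hz


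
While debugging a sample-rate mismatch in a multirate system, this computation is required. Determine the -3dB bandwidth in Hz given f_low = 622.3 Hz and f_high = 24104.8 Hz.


Bandwidth is the difference of -3dB frequencies:
BW = f_high - f_low
   = 24104.8 - 622.3
   = 23482.5 Hz

23482.5 Hz
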